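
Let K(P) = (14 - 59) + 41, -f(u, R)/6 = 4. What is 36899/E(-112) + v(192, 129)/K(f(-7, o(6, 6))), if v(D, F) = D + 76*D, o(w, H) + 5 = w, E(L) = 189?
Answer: -661645/189 ≈ -3500.8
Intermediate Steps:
o(w, H) = -5 + w
f(u, R) = -24 (f(u, R) = -6*4 = -24)
v(D, F) = 77*D
K(P) = -4 (K(P) = -45 + 41 = -4)
36899/E(-112) + v(192, 129)/K(f(-7, o(6, 6))) = 36899/189 + (77*192)/(-4) = 36899*(1/189) + 14784*(-¼) = 36899/189 - 3696 = -661645/189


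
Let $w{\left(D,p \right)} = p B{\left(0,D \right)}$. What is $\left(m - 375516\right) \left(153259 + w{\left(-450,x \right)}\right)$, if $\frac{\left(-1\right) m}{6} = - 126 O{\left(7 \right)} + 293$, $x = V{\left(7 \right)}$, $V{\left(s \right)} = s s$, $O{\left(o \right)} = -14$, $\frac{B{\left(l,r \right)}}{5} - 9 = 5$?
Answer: $-60773082162$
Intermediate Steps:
$B{\left(l,r \right)} = 70$ ($B{\left(l,r \right)} = 45 + 5 \cdot 5 = 45 + 25 = 70$)
$V{\left(s \right)} = s^{2}$
$x = 49$ ($x = 7^{2} = 49$)
$m = -12342$ ($m = - 6 \left(\left(-126\right) \left(-14\right) + 293\right) = - 6 \left(1764 + 293\right) = \left(-6\right) 2057 = -12342$)
$w{\left(D,p \right)} = 70 p$ ($w{\left(D,p \right)} = p 70 = 70 p$)
$\left(m - 375516\right) \left(153259 + w{\left(-450,x \right)}\right) = \left(-12342 - 375516\right) \left(153259 + 70 \cdot 49\right) = - 387858 \left(153259 + 3430\right) = \left(-387858\right) 156689 = -60773082162$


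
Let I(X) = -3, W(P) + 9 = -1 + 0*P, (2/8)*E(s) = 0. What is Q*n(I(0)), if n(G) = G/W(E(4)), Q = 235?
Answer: 141/2 ≈ 70.500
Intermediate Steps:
E(s) = 0 (E(s) = 4*0 = 0)
W(P) = -10 (W(P) = -9 + (-1 + 0*P) = -9 + (-1 + 0) = -9 - 1 = -10)
n(G) = -G/10 (n(G) = G/(-10) = G*(-⅒) = -G/10)
Q*n(I(0)) = 235*(-⅒*(-3)) = 235*(3/10) = 141/2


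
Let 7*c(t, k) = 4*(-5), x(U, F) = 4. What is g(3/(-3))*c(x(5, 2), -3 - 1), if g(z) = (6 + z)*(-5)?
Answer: 500/7 ≈ 71.429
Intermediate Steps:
c(t, k) = -20/7 (c(t, k) = (4*(-5))/7 = (⅐)*(-20) = -20/7)
g(z) = -30 - 5*z
g(3/(-3))*c(x(5, 2), -3 - 1) = (-30 - 15/(-3))*(-20/7) = (-30 - 15*(-1)/3)*(-20/7) = (-30 - 5*(-1))*(-20/7) = (-30 + 5)*(-20/7) = -25*(-20/7) = 500/7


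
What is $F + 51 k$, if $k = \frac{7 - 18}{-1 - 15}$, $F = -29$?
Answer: $\frac{97}{16} \approx 6.0625$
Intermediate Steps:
$k = \frac{11}{16}$ ($k = - \frac{11}{-16} = \left(-11\right) \left(- \frac{1}{16}\right) = \frac{11}{16} \approx 0.6875$)
$F + 51 k = -29 + 51 \cdot \frac{11}{16} = -29 + \frac{561}{16} = \frac{97}{16}$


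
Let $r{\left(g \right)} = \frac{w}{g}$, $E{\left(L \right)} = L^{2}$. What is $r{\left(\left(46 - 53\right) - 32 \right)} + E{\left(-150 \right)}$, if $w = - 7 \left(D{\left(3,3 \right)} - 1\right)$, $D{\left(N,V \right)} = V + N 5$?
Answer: $\frac{877619}{39} \approx 22503.0$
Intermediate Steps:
$D{\left(N,V \right)} = V + 5 N$
$w = -119$ ($w = - 7 \left(\left(3 + 5 \cdot 3\right) - 1\right) = - 7 \left(\left(3 + 15\right) - 1\right) = - 7 \left(18 - 1\right) = \left(-7\right) 17 = -119$)
$r{\left(g \right)} = - \frac{119}{g}$
$r{\left(\left(46 - 53\right) - 32 \right)} + E{\left(-150 \right)} = - \frac{119}{\left(46 - 53\right) - 32} + \left(-150\right)^{2} = - \frac{119}{-7 - 32} + 22500 = - \frac{119}{-39} + 22500 = \left(-119\right) \left(- \frac{1}{39}\right) + 22500 = \frac{119}{39} + 22500 = \frac{877619}{39}$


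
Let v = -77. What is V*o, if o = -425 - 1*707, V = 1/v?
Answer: 1132/77 ≈ 14.701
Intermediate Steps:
V = -1/77 (V = 1/(-77) = -1/77 ≈ -0.012987)
o = -1132 (o = -425 - 707 = -1132)
V*o = -1/77*(-1132) = 1132/77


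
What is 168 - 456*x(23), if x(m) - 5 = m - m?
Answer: -2112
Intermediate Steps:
x(m) = 5 (x(m) = 5 + (m - m) = 5 + 0 = 5)
168 - 456*x(23) = 168 - 456*5 = 168 - 2280 = -2112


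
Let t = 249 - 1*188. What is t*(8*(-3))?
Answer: -1464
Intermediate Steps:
t = 61 (t = 249 - 188 = 61)
t*(8*(-3)) = 61*(8*(-3)) = 61*(-24) = -1464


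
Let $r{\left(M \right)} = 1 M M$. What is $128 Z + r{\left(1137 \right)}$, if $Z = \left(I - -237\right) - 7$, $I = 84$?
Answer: $1332961$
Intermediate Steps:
$Z = 314$ ($Z = \left(84 - -237\right) - 7 = \left(84 + 237\right) - 7 = 321 - 7 = 314$)
$r{\left(M \right)} = M^{2}$ ($r{\left(M \right)} = M M = M^{2}$)
$128 Z + r{\left(1137 \right)} = 128 \cdot 314 + 1137^{2} = 40192 + 1292769 = 1332961$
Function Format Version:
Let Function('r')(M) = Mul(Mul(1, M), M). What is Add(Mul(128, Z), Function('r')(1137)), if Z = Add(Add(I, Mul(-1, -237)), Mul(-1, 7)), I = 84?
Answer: 1332961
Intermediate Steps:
Z = 314 (Z = Add(Add(84, Mul(-1, -237)), Mul(-1, 7)) = Add(Add(84, 237), -7) = Add(321, -7) = 314)
Function('r')(M) = Pow(M, 2) (Function('r')(M) = Mul(M, M) = Pow(M, 2))
Add(Mul(128, Z), Function('r')(1137)) = Add(Mul(128, 314), Pow(1137, 2)) = Add(40192, 1292769) = 1332961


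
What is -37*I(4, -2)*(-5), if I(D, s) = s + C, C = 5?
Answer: 555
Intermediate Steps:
I(D, s) = 5 + s (I(D, s) = s + 5 = 5 + s)
-37*I(4, -2)*(-5) = -37*(5 - 2)*(-5) = -37*3*(-5) = -111*(-5) = 555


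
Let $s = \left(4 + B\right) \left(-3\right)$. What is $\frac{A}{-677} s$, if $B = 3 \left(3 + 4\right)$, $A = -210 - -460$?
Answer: $\frac{18750}{677} \approx 27.696$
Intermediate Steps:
$A = 250$ ($A = -210 + 460 = 250$)
$B = 21$ ($B = 3 \cdot 7 = 21$)
$s = -75$ ($s = \left(4 + 21\right) \left(-3\right) = 25 \left(-3\right) = -75$)
$\frac{A}{-677} s = \frac{250}{-677} \left(-75\right) = 250 \left(- \frac{1}{677}\right) \left(-75\right) = \left(- \frac{250}{677}\right) \left(-75\right) = \frac{18750}{677}$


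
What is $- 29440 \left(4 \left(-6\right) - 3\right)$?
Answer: $794880$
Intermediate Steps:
$- 29440 \left(4 \left(-6\right) - 3\right) = - 29440 \left(-24 - 3\right) = \left(-29440\right) \left(-27\right) = 794880$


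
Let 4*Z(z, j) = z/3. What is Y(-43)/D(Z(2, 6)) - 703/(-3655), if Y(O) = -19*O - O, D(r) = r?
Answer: 18860503/3655 ≈ 5160.2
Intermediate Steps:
Z(z, j) = z/12 (Z(z, j) = (z/3)/4 = z/12)
Y(O) = -20*O
Y(-43)/D(Z(2, 6)) - 703/(-3655) = (-20*(-43))/(((1/12)*2)) - 703/(-3655) = 860/(⅙) - 703*(-1/3655) = 860*6 + 703/3655 = 5160 + 703/3655 = 18860503/3655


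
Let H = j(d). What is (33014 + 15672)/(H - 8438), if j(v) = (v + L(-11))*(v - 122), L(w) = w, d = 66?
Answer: -24343/5759 ≈ -4.2270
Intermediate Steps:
j(v) = (-122 + v)*(-11 + v) (j(v) = (v - 11)*(v - 122) = (-11 + v)*(-122 + v) = (-122 + v)*(-11 + v))
H = -3080 (H = 1342 + 66² - 133*66 = 1342 + 4356 - 8778 = -3080)
(33014 + 15672)/(H - 8438) = (33014 + 15672)/(-3080 - 8438) = 48686/(-11518) = 48686*(-1/11518) = -24343/5759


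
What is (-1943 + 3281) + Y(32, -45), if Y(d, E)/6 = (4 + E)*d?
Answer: -6534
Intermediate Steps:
Y(d, E) = 6*d*(4 + E) (Y(d, E) = 6*((4 + E)*d) = 6*(d*(4 + E)) = 6*d*(4 + E))
(-1943 + 3281) + Y(32, -45) = (-1943 + 3281) + 6*32*(4 - 45) = 1338 + 6*32*(-41) = 1338 - 7872 = -6534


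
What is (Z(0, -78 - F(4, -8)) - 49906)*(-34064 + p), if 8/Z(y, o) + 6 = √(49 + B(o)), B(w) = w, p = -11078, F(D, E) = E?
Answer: 42804998660/19 + 361136*I*√21/57 ≈ 2.2529e+9 + 29034.0*I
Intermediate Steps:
Z(y, o) = 8/(-6 + √(49 + o))
(Z(0, -78 - F(4, -8)) - 49906)*(-34064 + p) = (8/(-6 + √(49 + (-78 - 1*(-8)))) - 49906)*(-34064 - 11078) = (8/(-6 + √(49 + (-78 + 8))) - 49906)*(-45142) = (8/(-6 + √(49 - 70)) - 49906)*(-45142) = (8/(-6 + √(-21)) - 49906)*(-45142) = (8/(-6 + I*√21) - 49906)*(-45142) = (-49906 + 8/(-6 + I*√21))*(-45142) = 2252856652 - 361136/(-6 + I*√21)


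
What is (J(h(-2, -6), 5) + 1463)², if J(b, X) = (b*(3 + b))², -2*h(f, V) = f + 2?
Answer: 2140369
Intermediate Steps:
h(f, V) = -1 - f/2 (h(f, V) = -(f + 2)/2 = -(2 + f)/2 = -1 - f/2)
J(b, X) = b²*(3 + b)²
(J(h(-2, -6), 5) + 1463)² = ((-1 - ½*(-2))²*(3 + (-1 - ½*(-2)))² + 1463)² = ((-1 + 1)²*(3 + (-1 + 1))² + 1463)² = (0²*(3 + 0)² + 1463)² = (0*3² + 1463)² = (0*9 + 1463)² = (0 + 1463)² = 1463² = 2140369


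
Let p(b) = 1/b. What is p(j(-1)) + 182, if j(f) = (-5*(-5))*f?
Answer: 4549/25 ≈ 181.96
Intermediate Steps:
j(f) = 25*f
p(j(-1)) + 182 = 1/(25*(-1)) + 182 = 1/(-25) + 182 = -1/25 + 182 = 4549/25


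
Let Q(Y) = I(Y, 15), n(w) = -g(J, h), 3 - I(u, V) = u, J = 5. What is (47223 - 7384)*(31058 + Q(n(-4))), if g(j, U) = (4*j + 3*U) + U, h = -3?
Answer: 1237757891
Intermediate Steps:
g(j, U) = 4*U + 4*j (g(j, U) = (3*U + 4*j) + U = 4*U + 4*j)
I(u, V) = 3 - u
n(w) = -8 (n(w) = -(4*(-3) + 4*5) = -(-12 + 20) = -1*8 = -8)
Q(Y) = 3 - Y
(47223 - 7384)*(31058 + Q(n(-4))) = (47223 - 7384)*(31058 + (3 - 1*(-8))) = 39839*(31058 + (3 + 8)) = 39839*(31058 + 11) = 39839*31069 = 1237757891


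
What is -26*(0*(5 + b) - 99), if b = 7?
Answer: 2574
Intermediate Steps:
-26*(0*(5 + b) - 99) = -26*(0*(5 + 7) - 99) = -26*(0*12 - 99) = -26*(0 - 99) = -26*(-99) = 2574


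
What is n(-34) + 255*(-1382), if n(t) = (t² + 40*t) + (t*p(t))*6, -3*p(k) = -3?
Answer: -352818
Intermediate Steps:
p(k) = 1 (p(k) = -⅓*(-3) = 1)
n(t) = t² + 46*t (n(t) = (t² + 40*t) + (t*1)*6 = (t² + 40*t) + t*6 = (t² + 40*t) + 6*t = t² + 46*t)
n(-34) + 255*(-1382) = -34*(46 - 34) + 255*(-1382) = -34*12 - 352410 = -408 - 352410 = -352818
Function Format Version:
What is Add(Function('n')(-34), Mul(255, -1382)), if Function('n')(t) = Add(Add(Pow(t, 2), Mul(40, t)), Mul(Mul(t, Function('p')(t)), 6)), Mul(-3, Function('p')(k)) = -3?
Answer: -352818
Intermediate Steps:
Function('p')(k) = 1 (Function('p')(k) = Mul(Rational(-1, 3), -3) = 1)
Function('n')(t) = Add(Pow(t, 2), Mul(46, t)) (Function('n')(t) = Add(Add(Pow(t, 2), Mul(40, t)), Mul(Mul(t, 1), 6)) = Add(Add(Pow(t, 2), Mul(40, t)), Mul(t, 6)) = Add(Add(Pow(t, 2), Mul(40, t)), Mul(6, t)) = Add(Pow(t, 2), Mul(46, t)))
Add(Function('n')(-34), Mul(255, -1382)) = Add(Mul(-34, Add(46, -34)), Mul(255, -1382)) = Add(Mul(-34, 12), -352410) = Add(-408, -352410) = -352818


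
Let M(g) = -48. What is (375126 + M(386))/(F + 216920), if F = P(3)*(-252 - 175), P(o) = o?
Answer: 375078/215639 ≈ 1.7394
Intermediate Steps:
F = -1281 (F = 3*(-252 - 175) = 3*(-427) = -1281)
(375126 + M(386))/(F + 216920) = (375126 - 48)/(-1281 + 216920) = 375078/215639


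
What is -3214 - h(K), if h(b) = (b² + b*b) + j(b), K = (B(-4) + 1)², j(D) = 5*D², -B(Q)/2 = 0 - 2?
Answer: -7589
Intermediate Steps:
B(Q) = 4 (B(Q) = -2*(0 - 2) = -2*(-2) = 4)
K = 25 (K = (4 + 1)² = 5² = 25)
h(b) = 7*b² (h(b) = (b² + b*b) + 5*b² = (b² + b²) + 5*b² = 2*b² + 5*b² = 7*b²)
-3214 - h(K) = -3214 - 7*25² = -3214 - 7*625 = -3214 - 1*4375 = -3214 - 4375 = -7589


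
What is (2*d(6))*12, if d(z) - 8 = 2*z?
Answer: 480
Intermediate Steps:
d(z) = 8 + 2*z
(2*d(6))*12 = (2*(8 + 2*6))*12 = (2*(8 + 12))*12 = (2*20)*12 = 40*12 = 480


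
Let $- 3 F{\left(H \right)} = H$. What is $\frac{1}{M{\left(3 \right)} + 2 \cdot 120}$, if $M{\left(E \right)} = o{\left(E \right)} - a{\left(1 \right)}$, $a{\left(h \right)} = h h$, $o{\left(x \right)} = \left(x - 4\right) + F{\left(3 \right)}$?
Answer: $\frac{1}{237} \approx 0.0042194$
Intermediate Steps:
$F{\left(H \right)} = - \frac{H}{3}$
$o{\left(x \right)} = -5 + x$ ($o{\left(x \right)} = \left(x - 4\right) - 1 = \left(-4 + x\right) - 1 = -5 + x$)
$a{\left(h \right)} = h^{2}$
$M{\left(E \right)} = -6 + E$ ($M{\left(E \right)} = \left(-5 + E\right) - 1^{2} = \left(-5 + E\right) - 1 = -6 + E$)
$\frac{1}{M{\left(3 \right)} + 2 \cdot 120} = \frac{1}{\left(-6 + 3\right) + 2 \cdot 120} = \frac{1}{-3 + 240} = \frac{1}{237}$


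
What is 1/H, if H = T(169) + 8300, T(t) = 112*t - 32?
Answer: 1/27196 ≈ 3.6770e-5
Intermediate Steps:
T(t) = -32 + 112*t
H = 27196 (H = (-32 + 112*169) + 8300 = (-32 + 18928) + 8300 = 18896 + 8300 = 27196)
1/H = 1/27196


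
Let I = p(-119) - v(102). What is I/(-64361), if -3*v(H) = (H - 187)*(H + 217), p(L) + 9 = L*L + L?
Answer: -14984/193083 ≈ -0.077604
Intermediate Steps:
p(L) = -9 + L + L² (p(L) = -9 + (L*L + L) = -9 + (L² + L) = -9 + (L + L²) = -9 + L + L²)
v(H) = -(-187 + H)*(217 + H)/3 (v(H) = -(H - 187)*(H + 217)/3 = -(-187 + H)*(217 + H)/3)
I = 14984/3 (I = (-9 - 119 + (-119)²) - (40579/3 - 10*102 - ⅓*102²) = (-9 - 119 + 14161) - (40579/3 - 1020 - ⅓*10404) = 14033 - (40579/3 - 1020 - 3468) = 14033 - 1*27115/3 = 14033 - 27115/3 = 14984/3 ≈ 4994.7)
I/(-64361) = (14984/3)/(-64361) = (14984/3)*(-1/64361) = -14984/193083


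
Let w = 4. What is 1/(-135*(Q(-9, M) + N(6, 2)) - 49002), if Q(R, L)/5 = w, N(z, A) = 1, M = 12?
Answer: -1/51837 ≈ -1.9291e-5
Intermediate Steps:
Q(R, L) = 20 (Q(R, L) = 5*4 = 20)
1/(-135*(Q(-9, M) + N(6, 2)) - 49002) = 1/(-135*(20 + 1) - 49002) = 1/(-135*21 - 49002) = 1/(-2835 - 49002) = 1/(-51837) = -1/51837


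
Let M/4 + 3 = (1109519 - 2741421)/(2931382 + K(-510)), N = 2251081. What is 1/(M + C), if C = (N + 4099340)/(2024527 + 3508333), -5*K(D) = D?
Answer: -130802343260/1710758632379 ≈ -0.076459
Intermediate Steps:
K(D) = -D/5
C = 6350421/5532860 (C = (2251081 + 4099340)/(2024527 + 3508333) = 6350421/5532860 ≈ 1.1478)
M = -336334/23641 (M = -12 + 4*((1109519 - 2741421)/(2931382 - ⅕*(-510))) = -12 + 4*(-1631902/(2931382 + 102)) = -12 + 4*(-1631902/2931484) = -12 + 4*(-1631902*1/2931484) = -12 + 4*(-26321/47282) = -12 - 52642/23641 = -336334/23641 ≈ -14.227)
1/(M + C) = 1/(-336334/23641 + 6350421/5532860) = 1/(-1710758632379/130802343260) = -130802343260/1710758632379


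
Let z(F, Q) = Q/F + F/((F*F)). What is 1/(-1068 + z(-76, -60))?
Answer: -76/81109 ≈ -0.00093701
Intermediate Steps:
z(F, Q) = 1/F + Q/F (z(F, Q) = Q/F + F/(F**2) = Q/F + F/F**2 = Q/F + 1/F = 1/F + Q/F)
1/(-1068 + z(-76, -60)) = 1/(-1068 + (1 - 60)/(-76)) = 1/(-1068 - 1/76*(-59)) = 1/(-1068 + 59/76) = 1/(-81109/76) = -76/81109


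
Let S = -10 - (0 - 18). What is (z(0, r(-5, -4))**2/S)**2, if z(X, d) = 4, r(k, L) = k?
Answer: 4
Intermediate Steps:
S = 8 (S = -10 - 1*(-18) = -10 + 18 = 8)
(z(0, r(-5, -4))**2/S)**2 = (4**2/8)**2 = (16*(1/8))**2 = 2**2 = 4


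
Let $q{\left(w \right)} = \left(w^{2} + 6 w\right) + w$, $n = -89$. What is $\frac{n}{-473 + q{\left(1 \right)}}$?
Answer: $\frac{89}{465} \approx 0.1914$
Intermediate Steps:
$q{\left(w \right)} = w^{2} + 7 w$
$\frac{n}{-473 + q{\left(1 \right)}} = \frac{1}{-473 + 1 \left(7 + 1\right)} \left(-89\right) = \frac{1}{-473 + 1 \cdot 8} \left(-89\right) = \frac{1}{-473 + 8} \left(-89\right) = \frac{1}{-465} \left(-89\right) = \left(- \frac{1}{465}\right) \left(-89\right) = \frac{89}{465}$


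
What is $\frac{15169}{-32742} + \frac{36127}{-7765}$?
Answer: $- \frac{1300657519}{254241630} \approx -5.1158$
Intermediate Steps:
$\frac{15169}{-32742} + \frac{36127}{-7765} = 15169 \left(- \frac{1}{32742}\right) + 36127 \left(- \frac{1}{7765}\right) = - \frac{15169}{32742} - \frac{36127}{7765} = - \frac{1300657519}{254241630}$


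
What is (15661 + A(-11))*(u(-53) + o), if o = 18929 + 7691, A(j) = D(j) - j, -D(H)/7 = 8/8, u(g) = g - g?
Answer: 417002300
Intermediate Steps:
u(g) = 0
D(H) = -7 (D(H) = -56/8 = -7*1 = -7)
A(j) = -7 - j
o = 26620
(15661 + A(-11))*(u(-53) + o) = (15661 + (-7 - 1*(-11)))*(0 + 26620) = (15661 + (-7 + 11))*26620 = (15661 + 4)*26620 = 15665*26620 = 417002300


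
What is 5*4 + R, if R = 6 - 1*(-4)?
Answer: 30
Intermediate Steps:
R = 10 (R = 6 + 4 = 10)
5*4 + R = 5*4 + 10 = 20 + 10 = 30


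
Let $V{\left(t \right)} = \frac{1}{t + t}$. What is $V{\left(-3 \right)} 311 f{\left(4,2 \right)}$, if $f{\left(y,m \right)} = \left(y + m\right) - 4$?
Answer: $- \frac{311}{3} \approx -103.67$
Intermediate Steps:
$f{\left(y,m \right)} = -4 + m + y$ ($f{\left(y,m \right)} = \left(m + y\right) - 4 = -4 + m + y$)
$V{\left(t \right)} = \frac{1}{2 t}$
$V{\left(-3 \right)} 311 f{\left(4,2 \right)} = \frac{1}{2 \left(-3\right)} 311 \left(-4 + 2 + 4\right) = \frac{1}{2} \left(- \frac{1}{3}\right) 311 \cdot 2 = \left(- \frac{1}{6}\right) 622 = - \frac{311}{3}$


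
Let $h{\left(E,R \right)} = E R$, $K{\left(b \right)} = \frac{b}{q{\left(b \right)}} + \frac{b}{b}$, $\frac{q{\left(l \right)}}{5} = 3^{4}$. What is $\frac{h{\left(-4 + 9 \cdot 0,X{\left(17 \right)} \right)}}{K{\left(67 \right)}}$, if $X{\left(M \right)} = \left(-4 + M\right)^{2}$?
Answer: $- \frac{68445}{118} \approx -580.04$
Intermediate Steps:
$q{\left(l \right)} = 405$ ($q{\left(l \right)} = 5 \cdot 3^{4} = 5 \cdot 81 = 405$)
$K{\left(b \right)} = 1 + \frac{b}{405}$ ($K{\left(b \right)} = \frac{b}{405} + \frac{b}{b} = b \frac{1}{405} + 1 = \frac{b}{405} + 1 = 1 + \frac{b}{405}$)
$\frac{h{\left(-4 + 9 \cdot 0,X{\left(17 \right)} \right)}}{K{\left(67 \right)}} = \frac{\left(-4 + 9 \cdot 0\right) \left(-4 + 17\right)^{2}}{1 + \frac{1}{405} \cdot 67} = \frac{\left(-4 + 0\right) 13^{2}}{1 + \frac{67}{405}} = \frac{\left(-4\right) 169}{\frac{472}{405}} = \left(-676\right) \frac{405}{472} = - \frac{68445}{118}$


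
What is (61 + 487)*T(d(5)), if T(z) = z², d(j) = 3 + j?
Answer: 35072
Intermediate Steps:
(61 + 487)*T(d(5)) = (61 + 487)*(3 + 5)² = 548*8² = 548*64 = 35072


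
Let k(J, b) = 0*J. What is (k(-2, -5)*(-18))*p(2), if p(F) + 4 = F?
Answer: 0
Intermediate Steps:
k(J, b) = 0
p(F) = -4 + F
(k(-2, -5)*(-18))*p(2) = (0*(-18))*(-4 + 2) = 0*(-2) = 0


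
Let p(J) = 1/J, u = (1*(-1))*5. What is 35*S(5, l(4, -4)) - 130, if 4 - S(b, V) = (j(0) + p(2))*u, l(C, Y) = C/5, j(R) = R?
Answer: 195/2 ≈ 97.500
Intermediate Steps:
l(C, Y) = C/5 (l(C, Y) = C*(1/5) = C/5)
u = -5 (u = -1*5 = -5)
S(b, V) = 13/2 (S(b, V) = 4 - (0 + 1/2)*(-5) = 4 - (-5)/2 = 4 - 1*(-5/2) = 4 + 5/2 = 13/2)
35*S(5, l(4, -4)) - 130 = 35*(13/2) - 130 = 455/2 - 130 = 195/2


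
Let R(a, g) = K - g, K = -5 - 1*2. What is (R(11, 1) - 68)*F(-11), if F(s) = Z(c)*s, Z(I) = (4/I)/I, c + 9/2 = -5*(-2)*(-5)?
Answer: 13376/11881 ≈ 1.1258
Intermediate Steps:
c = -109/2 (c = -9/2 - 5*(-2)*(-5) = -9/2 + 10*(-5) = -9/2 - 50 = -109/2 ≈ -54.500)
K = -7 (K = -5 - 2 = -7)
Z(I) = 4/I²
R(a, g) = -7 - g
F(s) = 16*s/11881 (F(s) = (4/(-109/2)²)*s = (4*(4/11881))*s = 16*s/11881)
(R(11, 1) - 68)*F(-11) = ((-7 - 1*1) - 68)*((16/11881)*(-11)) = ((-7 - 1) - 68)*(-176/11881) = (-8 - 68)*(-176/11881) = -76*(-176/11881) = 13376/11881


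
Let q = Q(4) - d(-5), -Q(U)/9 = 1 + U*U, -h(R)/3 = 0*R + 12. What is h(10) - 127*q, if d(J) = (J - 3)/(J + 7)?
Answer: 18887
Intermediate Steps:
h(R) = -36 (h(R) = -3*(0*R + 12) = -3*(0 + 12) = -3*12 = -36)
Q(U) = -9 - 9*U**2 (Q(U) = -9*(1 + U*U) = -9*(1 + U**2) = -9 - 9*U**2)
d(J) = (-3 + J)/(7 + J)
q = -149 (q = (-9 - 9*4**2) - (-3 - 5)/(7 - 5) = (-9 - 9*16) - (-8)/2 = (-9 - 144) - (-8)/2 = -153 - 1*(-4) = -153 + 4 = -149)
h(10) - 127*q = -36 - 127*(-149) = -36 + 18923 = 18887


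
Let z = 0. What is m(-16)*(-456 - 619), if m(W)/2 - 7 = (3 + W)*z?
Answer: -15050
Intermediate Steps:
m(W) = 14 (m(W) = 14 + 2*((3 + W)*0) = 14 + 2*0 = 14 + 0 = 14)
m(-16)*(-456 - 619) = 14*(-456 - 619) = 14*(-1075) = -15050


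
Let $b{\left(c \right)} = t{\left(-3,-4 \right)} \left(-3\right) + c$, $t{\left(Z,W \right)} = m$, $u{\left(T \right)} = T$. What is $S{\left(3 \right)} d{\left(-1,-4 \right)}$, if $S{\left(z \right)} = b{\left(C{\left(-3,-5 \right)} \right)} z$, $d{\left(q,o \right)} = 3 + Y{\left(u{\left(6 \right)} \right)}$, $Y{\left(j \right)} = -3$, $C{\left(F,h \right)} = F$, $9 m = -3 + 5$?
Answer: $0$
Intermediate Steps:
$m = \frac{2}{9}$ ($m = \frac{-3 + 5}{9} = \frac{1}{9} \cdot 2 = \frac{2}{9} \approx 0.22222$)
$t{\left(Z,W \right)} = \frac{2}{9}$
$b{\left(c \right)} = - \frac{2}{3} + c$ ($b{\left(c \right)} = \frac{2}{9} \left(-3\right) + c = - \frac{2}{3} + c$)
$d{\left(q,o \right)} = 0$ ($d{\left(q,o \right)} = 3 - 3 = 0$)
$S{\left(z \right)} = - \frac{11 z}{3}$ ($S{\left(z \right)} = \left(- \frac{2}{3} - 3\right) z = - \frac{11 z}{3}$)
$S{\left(3 \right)} d{\left(-1,-4 \right)} = \left(- \frac{11}{3}\right) 3 \cdot 0 = \left(-11\right) 0 = 0$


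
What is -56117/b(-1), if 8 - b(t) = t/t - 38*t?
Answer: 56117/31 ≈ 1810.2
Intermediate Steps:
b(t) = 7 + 38*t (b(t) = 8 - (t/t - 38*t) = 8 - (1 - 38*t) = 8 + (-1 + 38*t) = 7 + 38*t)
-56117/b(-1) = -56117/(7 + 38*(-1)) = -56117/(7 - 38) = -56117/(-31) = -56117*(-1/31) = 56117/31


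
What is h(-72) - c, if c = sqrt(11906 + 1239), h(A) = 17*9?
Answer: 153 - sqrt(13145) ≈ 38.348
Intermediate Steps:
h(A) = 153
c = sqrt(13145) ≈ 114.65
h(-72) - c = 153 - sqrt(13145)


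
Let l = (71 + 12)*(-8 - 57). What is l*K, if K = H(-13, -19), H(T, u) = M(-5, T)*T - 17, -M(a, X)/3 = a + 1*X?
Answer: 3879005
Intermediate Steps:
M(a, X) = -3*X - 3*a (M(a, X) = -3*(a + 1*X) = -3*(a + X) = -3*(X + a) = -3*X - 3*a)
H(T, u) = -17 + T*(15 - 3*T) (H(T, u) = (-3*T - 3*(-5))*T - 17 = (-3*T + 15)*T - 17 = (15 - 3*T)*T - 17 = T*(15 - 3*T) - 17 = -17 + T*(15 - 3*T))
K = -719 (K = -17 - 3*(-13)*(-5 - 13) = -17 - 3*(-13)*(-18) = -17 - 702 = -719)
l = -5395 (l = 83*(-65) = -5395)
l*K = -5395*(-719) = 3879005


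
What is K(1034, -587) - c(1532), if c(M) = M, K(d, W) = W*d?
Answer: -608490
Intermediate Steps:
K(1034, -587) - c(1532) = -587*1034 - 1*1532 = -606958 - 1532 = -608490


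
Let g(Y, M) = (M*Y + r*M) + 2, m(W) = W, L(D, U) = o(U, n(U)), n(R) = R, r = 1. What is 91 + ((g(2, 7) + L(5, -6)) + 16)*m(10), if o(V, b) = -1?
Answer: 471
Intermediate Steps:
L(D, U) = -1
g(Y, M) = 2 + M + M*Y (g(Y, M) = (M*Y + 1*M) + 2 = (M*Y + M) + 2 = (M + M*Y) + 2 = 2 + M + M*Y)
91 + ((g(2, 7) + L(5, -6)) + 16)*m(10) = 91 + (((2 + 7 + 7*2) - 1) + 16)*10 = 91 + (((2 + 7 + 14) - 1) + 16)*10 = 91 + ((23 - 1) + 16)*10 = 91 + (22 + 16)*10 = 91 + 38*10 = 91 + 380 = 471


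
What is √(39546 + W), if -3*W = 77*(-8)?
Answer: √357762/3 ≈ 199.38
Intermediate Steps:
W = 616/3 (W = -77*(-8)/3 = -⅓*(-616) = 616/3 ≈ 205.33)
√(39546 + W) = √(39546 + 616/3) = √(119254/3) = √357762/3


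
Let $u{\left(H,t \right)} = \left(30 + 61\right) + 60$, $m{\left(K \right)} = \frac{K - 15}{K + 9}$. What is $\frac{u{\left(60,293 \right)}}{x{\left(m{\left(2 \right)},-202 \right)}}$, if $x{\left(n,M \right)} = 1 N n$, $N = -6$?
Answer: $\frac{1661}{78} \approx 21.295$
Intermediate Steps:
$m{\left(K \right)} = \frac{-15 + K}{9 + K}$
$u{\left(H,t \right)} = 151$ ($u{\left(H,t \right)} = 91 + 60 = 151$)
$x{\left(n,M \right)} = - 6 n$ ($x{\left(n,M \right)} = 1 \left(-6\right) n = - 6 n$)
$\frac{u{\left(60,293 \right)}}{x{\left(m{\left(2 \right)},-202 \right)}} = \frac{151}{\left(-6\right) \frac{-15 + 2}{9 + 2}} = \frac{151}{\left(-6\right) \frac{1}{11} \left(-13\right)} = \frac{151}{\left(-6\right) \left(- \frac{13}{11}\right)} = \frac{151}{\frac{78}{11}} = 151 \cdot \frac{11}{78} = \frac{1661}{78}$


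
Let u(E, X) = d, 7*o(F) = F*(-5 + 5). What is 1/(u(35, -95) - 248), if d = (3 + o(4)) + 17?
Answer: -1/228 ≈ -0.0043860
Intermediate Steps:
o(F) = 0 (o(F) = (F*(-5 + 5))/7 = (F*0)/7 = (⅐)*0 = 0)
d = 20 (d = (3 + 0) + 17 = 3 + 17 = 20)
u(E, X) = 20
1/(u(35, -95) - 248) = 1/(20 - 248) = 1/(-228) = -1/228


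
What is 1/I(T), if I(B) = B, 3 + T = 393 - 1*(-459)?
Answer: 1/849 ≈ 0.0011779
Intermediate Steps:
T = 849 (T = -3 + (393 - 1*(-459)) = -3 + (393 + 459) = -3 + 852 = 849)
1/I(T) = 1/849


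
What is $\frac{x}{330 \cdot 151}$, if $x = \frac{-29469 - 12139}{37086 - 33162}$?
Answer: $- \frac{5201}{24441615} \approx -0.00021279$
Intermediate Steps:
$x = - \frac{10402}{981}$ ($x = - \frac{41608}{3924} = \left(-41608\right) \frac{1}{3924} = - \frac{10402}{981} \approx -10.603$)
$\frac{x}{330 \cdot 151} = - \frac{10402}{981 \cdot 330 \cdot 151} = - \frac{10402}{981 \cdot 49830} = \left(- \frac{10402}{981}\right) \frac{1}{49830} = - \frac{5201}{24441615}$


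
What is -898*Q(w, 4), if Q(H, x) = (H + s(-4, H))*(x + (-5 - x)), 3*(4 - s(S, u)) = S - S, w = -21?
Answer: -76330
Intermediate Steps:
s(S, u) = 4 (s(S, u) = 4 - (S - S)/3 = 4 - 1/3*0 = 4 + 0 = 4)
Q(H, x) = -20 - 5*H (Q(H, x) = (H + 4)*(x + (-5 - x)) = (4 + H)*(-5) = -20 - 5*H)
-898*Q(w, 4) = -898*(-20 - 5*(-21)) = -898*(-20 + 105) = -898*85 = -76330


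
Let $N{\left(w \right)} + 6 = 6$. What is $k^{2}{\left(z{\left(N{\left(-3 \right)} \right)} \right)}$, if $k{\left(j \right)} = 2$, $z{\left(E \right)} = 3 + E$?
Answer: $4$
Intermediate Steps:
$N{\left(w \right)} = 0$ ($N{\left(w \right)} = -6 + 6 = 0$)
$k^{2}{\left(z{\left(N{\left(-3 \right)} \right)} \right)} = 2^{2} = 4$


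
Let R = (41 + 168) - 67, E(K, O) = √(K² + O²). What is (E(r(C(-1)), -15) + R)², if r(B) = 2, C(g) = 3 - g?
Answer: (142 + √229)² ≈ 24691.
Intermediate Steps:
R = 142 (R = 209 - 67 = 142)
(E(r(C(-1)), -15) + R)² = (√(2² + (-15)²) + 142)² = (√(4 + 225) + 142)² = (√229 + 142)² = (142 + √229)²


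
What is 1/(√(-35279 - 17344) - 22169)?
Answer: -22169/491517184 - 3*I*√5847/491517184 ≈ -4.5103e-5 - 4.6671e-7*I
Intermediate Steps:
1/(√(-35279 - 17344) - 22169) = 1/(√(-52623) - 22169) = 1/(3*I*√5847 - 22169) = 1/(-22169 + 3*I*√5847)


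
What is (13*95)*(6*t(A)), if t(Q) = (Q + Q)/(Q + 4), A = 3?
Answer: 44460/7 ≈ 6351.4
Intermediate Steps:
t(Q) = 2*Q/(4 + Q) (t(Q) = (2*Q)/(4 + Q) = 2*Q/(4 + Q))
(13*95)*(6*t(A)) = (13*95)*(6*(2*3/(4 + 3))) = 1235*(6*(2*3/7)) = 1235*(6*(2*3*(⅐))) = 1235*(6*(6/7)) = 1235*(36/7) = 44460/7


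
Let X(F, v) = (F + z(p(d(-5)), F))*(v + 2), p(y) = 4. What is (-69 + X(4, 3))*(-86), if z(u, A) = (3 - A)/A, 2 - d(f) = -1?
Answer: 8643/2 ≈ 4321.5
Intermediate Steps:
d(f) = 3 (d(f) = 2 - 1*(-1) = 2 + 1 = 3)
z(u, A) = (3 - A)/A
X(F, v) = (2 + v)*(F + (3 - F)/F) (X(F, v) = (F + (3 - F)/F)*(v + 2) = (F + (3 - F)/F)*(2 + v) = (2 + v)*(F + (3 - F)/F))
(-69 + X(4, 3))*(-86) = (-69 + (6 - 2*4 + 4**2*(2 + 3) - 1*3*(-3 + 4))/4)*(-86) = (-69 + (6 - 8 + 16*5 - 1*3*1)/4)*(-86) = (-69 + (6 - 8 + 80 - 3)/4)*(-86) = (-69 + (1/4)*75)*(-86) = (-69 + 75/4)*(-86) = -201/4*(-86) = 8643/2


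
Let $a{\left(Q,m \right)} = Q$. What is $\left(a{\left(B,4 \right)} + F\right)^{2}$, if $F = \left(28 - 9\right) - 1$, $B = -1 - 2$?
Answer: $225$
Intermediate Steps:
$B = -3$
$F = 18$ ($F = 19 - 1 = 18$)
$\left(a{\left(B,4 \right)} + F\right)^{2} = \left(-3 + 18\right)^{2} = 15^{2} = 225$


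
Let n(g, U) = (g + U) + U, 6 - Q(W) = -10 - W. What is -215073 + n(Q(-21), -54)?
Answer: -215186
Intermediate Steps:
Q(W) = 16 + W (Q(W) = 6 - (-10 - W) = 6 + (10 + W) = 16 + W)
n(g, U) = g + 2*U (n(g, U) = (U + g) + U = g + 2*U)
-215073 + n(Q(-21), -54) = -215073 + ((16 - 21) + 2*(-54)) = -215073 + (-5 - 108) = -215073 - 113 = -215186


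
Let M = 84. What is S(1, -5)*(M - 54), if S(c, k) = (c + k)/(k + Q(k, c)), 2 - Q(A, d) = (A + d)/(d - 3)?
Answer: 24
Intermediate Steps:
Q(A, d) = 2 - (A + d)/(-3 + d) (Q(A, d) = 2 - (A + d)/(d - 3) = 2 - (A + d)/(-3 + d))
S(c, k) = (c + k)/(k + (-6 + c - k)/(-3 + c))
S(1, -5)*(M - 54) = ((-3 + 1)*(1 - 5)/(-6 + 1 - 1*(-5) - 5*(-3 + 1)))*(84 - 54) = (-2*(-4)/(-6 + 1 + 5 - 5*(-2)))*30 = (-2*(-4)/(-6 + 1 + 5 + 10))*30 = (-2*(-4)/10)*30 = ((⅒)*(-2)*(-4))*30 = (⅘)*30 = 24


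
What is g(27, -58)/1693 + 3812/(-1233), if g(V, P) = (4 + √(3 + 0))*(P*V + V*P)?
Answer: -21900740/2087469 - 3132*√3/1693 ≈ -13.696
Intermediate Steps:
g(V, P) = 2*P*V*(4 + √3) (g(V, P) = (4 + √3)*(P*V + P*V) = (4 + √3)*(2*P*V) = 2*P*V*(4 + √3))
g(27, -58)/1693 + 3812/(-1233) = (2*(-58)*27*(4 + √3))/1693 + 3812/(-1233) = (-12528 - 3132*√3)*(1/1693) + 3812*(-1/1233) = (-12528/1693 - 3132*√3/1693) - 3812/1233 = -21900740/2087469 - 3132*√3/1693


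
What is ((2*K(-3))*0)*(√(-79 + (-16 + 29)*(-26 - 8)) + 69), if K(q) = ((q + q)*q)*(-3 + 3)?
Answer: 0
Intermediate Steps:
K(q) = 0 (K(q) = ((2*q)*q)*0 = (2*q²)*0 = 0)
((2*K(-3))*0)*(√(-79 + (-16 + 29)*(-26 - 8)) + 69) = ((2*0)*0)*(√(-79 + (-16 + 29)*(-26 - 8)) + 69) = (0*0)*(√(-79 + 13*(-34)) + 69) = 0*(√(-79 - 442) + 69) = 0*(√(-521) + 69) = 0*(I*√521 + 69) = 0*(69 + I*√521) = 0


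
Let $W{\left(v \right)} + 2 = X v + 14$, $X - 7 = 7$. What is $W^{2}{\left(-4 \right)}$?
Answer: $1936$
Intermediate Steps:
$X = 14$ ($X = 7 + 7 = 14$)
$W{\left(v \right)} = 12 + 14 v$ ($W{\left(v \right)} = -2 + \left(14 v + 14\right) = -2 + \left(14 + 14 v\right) = 12 + 14 v$)
$W^{2}{\left(-4 \right)} = \left(12 + 14 \left(-4\right)\right)^{2} = \left(12 - 56\right)^{2} = \left(-44\right)^{2} = 1936$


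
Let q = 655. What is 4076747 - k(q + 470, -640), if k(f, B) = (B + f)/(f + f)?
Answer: 1834536053/450 ≈ 4.0767e+6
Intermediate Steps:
k(f, B) = (B + f)/(2*f) (k(f, B) = (B + f)/((2*f)) = (B + f)*(1/(2*f)) = (B + f)/(2*f))
4076747 - k(q + 470, -640) = 4076747 - (-640 + (655 + 470))/(2*(655 + 470)) = 4076747 - (-640 + 1125)/(2*1125) = 4076747 - 485/(2*1125) = 4076747 - 1*97/450 = 4076747 - 97/450 = 1834536053/450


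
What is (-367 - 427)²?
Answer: 630436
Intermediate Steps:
(-367 - 427)² = (-794)² = 630436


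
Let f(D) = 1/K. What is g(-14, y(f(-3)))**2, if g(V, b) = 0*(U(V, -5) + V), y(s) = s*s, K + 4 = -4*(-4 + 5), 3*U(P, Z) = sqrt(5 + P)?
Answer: 0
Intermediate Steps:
U(P, Z) = sqrt(5 + P)/3
K = -8 (K = -4 - 4*(-4 + 5) = -4 - 4*1 = -4 - 4 = -8)
f(D) = -1/8 (f(D) = 1/(-8) = -1/8)
y(s) = s**2
g(V, b) = 0 (g(V, b) = 0*(sqrt(5 + V)/3 + V) = 0*(V + sqrt(5 + V)/3) = 0)
g(-14, y(f(-3)))**2 = 0**2 = 0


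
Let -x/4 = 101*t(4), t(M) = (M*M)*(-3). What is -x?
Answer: -19392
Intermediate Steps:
t(M) = -3*M**2 (t(M) = M**2*(-3) = -3*M**2)
x = 19392 (x = -404*(-3*4**2) = -404*(-3*16) = -404*(-48) = -4*(-4848) = 19392)
-x = -1*19392 = -19392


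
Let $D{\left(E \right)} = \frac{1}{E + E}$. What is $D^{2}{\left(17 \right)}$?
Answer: $\frac{1}{1156} \approx 0.00086505$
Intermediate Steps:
$D{\left(E \right)} = \frac{1}{2 E}$
$D^{2}{\left(17 \right)} = \left(\frac{1}{2 \cdot 17}\right)^{2} = \left(\frac{1}{2} \cdot \frac{1}{17}\right)^{2} = \left(\frac{1}{34}\right)^{2} = \frac{1}{1156}$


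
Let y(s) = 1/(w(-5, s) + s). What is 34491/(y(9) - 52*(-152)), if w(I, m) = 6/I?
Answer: 1345149/308261 ≈ 4.3637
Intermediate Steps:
y(s) = 1/(-6/5 + s) (y(s) = 1/(6/(-5) + s) = 1/(6*(-1/5) + s) = 1/(-6/5 + s))
34491/(y(9) - 52*(-152)) = 34491/(5/(-6 + 5*9) - 52*(-152)) = 34491/(5/(-6 + 45) + 7904) = 34491/(5/39 + 7904) = 34491/(308261/39) = 34491*(39/308261) = 1345149/308261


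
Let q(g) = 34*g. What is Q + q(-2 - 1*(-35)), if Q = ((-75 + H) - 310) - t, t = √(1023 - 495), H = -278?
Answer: 459 - 4*√33 ≈ 436.02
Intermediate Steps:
t = 4*√33 (t = √528 = 4*√33 ≈ 22.978)
Q = -663 - 4*√33 (Q = ((-75 - 278) - 310) - 4*√33 = (-353 - 310) - 4*√33 = -663 - 4*√33 ≈ -685.98)
Q + q(-2 - 1*(-35)) = (-663 - 4*√33) + 34*(-2 - 1*(-35)) = (-663 - 4*√33) + 34*(-2 + 35) = (-663 - 4*√33) + 34*33 = (-663 - 4*√33) + 1122 = 459 - 4*√33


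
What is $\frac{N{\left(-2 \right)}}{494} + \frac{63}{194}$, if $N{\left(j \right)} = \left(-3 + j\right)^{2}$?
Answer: $\frac{8993}{23959} \approx 0.37535$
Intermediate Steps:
$\frac{N{\left(-2 \right)}}{494} + \frac{63}{194} = \frac{\left(-3 - 2\right)^{2}}{494} + \frac{63}{194} = \left(-5\right)^{2} \cdot \frac{1}{494} + 63 \cdot \frac{1}{194} = 25 \cdot \frac{1}{494} + \frac{63}{194} = \frac{25}{494} + \frac{63}{194} = \frac{8993}{23959}$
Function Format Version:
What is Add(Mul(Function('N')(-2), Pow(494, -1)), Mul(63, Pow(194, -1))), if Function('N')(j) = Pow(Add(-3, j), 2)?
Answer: Rational(8993, 23959) ≈ 0.37535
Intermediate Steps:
Add(Mul(Function('N')(-2), Pow(494, -1)), Mul(63, Pow(194, -1))) = Add(Mul(Pow(Add(-3, -2), 2), Pow(494, -1)), Mul(63, Pow(194, -1))) = Add(Mul(Pow(-5, 2), Rational(1, 494)), Mul(63, Rational(1, 194))) = Add(Mul(25, Rational(1, 494)), Rational(63, 194)) = Add(Rational(25, 494), Rational(63, 194)) = Rational(8993, 23959)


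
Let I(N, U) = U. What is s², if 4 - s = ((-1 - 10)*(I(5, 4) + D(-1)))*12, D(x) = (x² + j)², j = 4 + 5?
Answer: 188567824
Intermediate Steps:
j = 9
D(x) = (9 + x²)² (D(x) = (x² + 9)² = (9 + x²)²)
s = 13732 (s = 4 - (-1 - 10)*(4 + (9 + (-1)²)²)*12 = 4 - (-11*(4 + (9 + 1)²))*12 = 4 - (-11*(4 + 10²))*12 = 4 - (-11*(4 + 100))*12 = 4 - (-11*104)*12 = 4 - (-1144)*12 = 4 - 1*(-13728) = 4 + 13728 = 13732)
s² = 13732² = 188567824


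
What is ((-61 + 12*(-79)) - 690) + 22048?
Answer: 20349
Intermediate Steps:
((-61 + 12*(-79)) - 690) + 22048 = ((-61 - 948) - 690) + 22048 = (-1009 - 690) + 22048 = -1699 + 22048 = 20349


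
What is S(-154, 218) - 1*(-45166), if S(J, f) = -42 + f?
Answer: 45342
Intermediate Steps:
S(-154, 218) - 1*(-45166) = (-42 + 218) - 1*(-45166) = 176 + 45166 = 45342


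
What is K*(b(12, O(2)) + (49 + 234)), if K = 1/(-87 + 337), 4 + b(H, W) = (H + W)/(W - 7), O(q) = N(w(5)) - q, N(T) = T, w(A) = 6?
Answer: 821/750 ≈ 1.0947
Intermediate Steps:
O(q) = 6 - q
b(H, W) = -4 + (H + W)/(-7 + W) (b(H, W) = -4 + (H + W)/(W - 7) = -4 + (H + W)/(-7 + W))
K = 1/250 ≈ 0.0040000
K*(b(12, O(2)) + (49 + 234)) = ((28 + 12 - 3*(6 - 1*2))/(-7 + (6 - 1*2)) + (49 + 234))/250 = ((28 + 12 - 3*(6 - 2))/(-7 + (6 - 2)) + 283)/250 = ((28 + 12 - 3*4)/(-7 + 4) + 283)/250 = ((28 + 12 - 12)/(-3) + 283)/250 = (-⅓*28 + 283)/250 = (-28/3 + 283)/250 = (1/250)*(821/3) = 821/750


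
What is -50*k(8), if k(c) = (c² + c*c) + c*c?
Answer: -9600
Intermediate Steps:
k(c) = 3*c² (k(c) = (c² + c²) + c² = 2*c² + c² = 3*c²)
-50*k(8) = -150*8² = -150*64 = -50*192 = -9600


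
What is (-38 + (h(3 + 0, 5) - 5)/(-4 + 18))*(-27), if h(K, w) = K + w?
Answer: 14283/14 ≈ 1020.2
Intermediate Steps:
(-38 + (h(3 + 0, 5) - 5)/(-4 + 18))*(-27) = (-38 + (((3 + 0) + 5) - 5)/(-4 + 18))*(-27) = (-38 + ((3 + 5) - 5)/14)*(-27) = (-38 + (8 - 5)*(1/14))*(-27) = (-38 + 3*(1/14))*(-27) = (-38 + 3/14)*(-27) = -529/14*(-27) = 14283/14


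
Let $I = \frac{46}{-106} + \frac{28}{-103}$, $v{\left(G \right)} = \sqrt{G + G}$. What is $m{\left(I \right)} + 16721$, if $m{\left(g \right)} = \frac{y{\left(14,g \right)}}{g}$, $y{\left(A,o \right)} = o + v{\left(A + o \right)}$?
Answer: $16722 - \frac{\sqrt{792352014}}{3853} \approx 16715.0$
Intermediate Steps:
$v{\left(G \right)} = \sqrt{2} \sqrt{G}$ ($v{\left(G \right)} = \sqrt{2 G} = \sqrt{2} \sqrt{G}$)
$y{\left(A,o \right)} = o + \sqrt{2} \sqrt{A + o}$
$I = - \frac{3853}{5459}$ ($I = 46 \left(- \frac{1}{106}\right) + 28 \left(- \frac{1}{103}\right) = - \frac{23}{53} - \frac{28}{103} = - \frac{3853}{5459} \approx -0.70581$)
$m{\left(g \right)} = \frac{g + \sqrt{28 + 2 g}}{g}$ ($m{\left(g \right)} = \frac{g + \sqrt{2 \cdot 14 + 2 g}}{g} = \frac{g + \sqrt{28 + 2 g}}{g}$)
$m{\left(I \right)} + 16721 = \frac{- \frac{3853}{5459} + \sqrt{28 + 2 \left(- \frac{3853}{5459}\right)}}{- \frac{3853}{5459}} + 16721 = - \frac{5459 \left(- \frac{3853}{5459} + \sqrt{28 - \frac{7706}{5459}}\right)}{3853} + 16721 = - \frac{5459 \left(- \frac{3853}{5459} + \sqrt{\frac{145146}{5459}}\right)}{3853} + 16721 = - \frac{5459 \left(- \frac{3853}{5459} + \frac{\sqrt{792352014}}{5459}\right)}{3853} + 16721 = \left(1 - \frac{\sqrt{792352014}}{3853}\right) + 16721 = 16722 - \frac{\sqrt{792352014}}{3853}$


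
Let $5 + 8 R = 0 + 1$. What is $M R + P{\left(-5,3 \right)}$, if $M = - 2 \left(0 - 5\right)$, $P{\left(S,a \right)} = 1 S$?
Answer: $-10$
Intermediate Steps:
$R = - \frac{1}{2}$ ($R = - \frac{5}{8} + \frac{0 + 1}{8} = - \frac{5}{8} + \frac{1}{8} \cdot 1 = - \frac{5}{8} + \frac{1}{8} = - \frac{1}{2} \approx -0.5$)
$P{\left(S,a \right)} = S$
$M = 10$ ($M = \left(-2\right) \left(-5\right) = 10$)
$M R + P{\left(-5,3 \right)} = 10 \left(- \frac{1}{2}\right) - 5 = -5 - 5 = -10$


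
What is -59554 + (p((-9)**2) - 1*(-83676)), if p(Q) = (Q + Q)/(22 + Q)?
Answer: 2484728/103 ≈ 24124.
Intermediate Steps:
p(Q) = 2*Q/(22 + Q) (p(Q) = (2*Q)/(22 + Q) = 2*Q/(22 + Q))
-59554 + (p((-9)**2) - 1*(-83676)) = -59554 + (2*(-9)**2/(22 + (-9)**2) - 1*(-83676)) = -59554 + (2*81/(22 + 81) + 83676) = -59554 + (2*81/103 + 83676) = -59554 + (2*81*(1/103) + 83676) = -59554 + (162/103 + 83676) = -59554 + 8618790/103 = 2484728/103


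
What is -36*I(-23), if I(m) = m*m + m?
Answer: -18216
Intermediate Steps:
I(m) = m + m² (I(m) = m² + m = m + m²)
-36*I(-23) = -(-828)*(1 - 23) = -(-828)*(-22) = -36*506 = -18216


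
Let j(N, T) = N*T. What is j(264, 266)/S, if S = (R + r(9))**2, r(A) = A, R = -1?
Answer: 4389/4 ≈ 1097.3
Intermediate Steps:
S = 64 (S = (-1 + 9)**2 = 8**2 = 64)
j(264, 266)/S = (264*266)/64 = 70224*(1/64) = 4389/4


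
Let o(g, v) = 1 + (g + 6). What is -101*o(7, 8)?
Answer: -1414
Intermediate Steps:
o(g, v) = 7 + g (o(g, v) = 1 + (6 + g) = 7 + g)
-101*o(7, 8) = -101*(7 + 7) = -101*14 = -1414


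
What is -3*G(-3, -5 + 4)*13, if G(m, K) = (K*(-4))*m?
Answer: 468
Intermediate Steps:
G(m, K) = -4*K*m (G(m, K) = (-4*K)*m = -4*K*m)
-3*G(-3, -5 + 4)*13 = -(-12)*(-5 + 4)*(-3)*13 = -(-12)*(-1)*(-3)*13 = -3*(-12)*13 = 36*13 = 468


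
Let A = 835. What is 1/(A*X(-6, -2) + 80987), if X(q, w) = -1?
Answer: 1/80152 ≈ 1.2476e-5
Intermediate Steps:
1/(A*X(-6, -2) + 80987) = 1/(835*(-1) + 80987) = 1/(-835 + 80987) = 1/80152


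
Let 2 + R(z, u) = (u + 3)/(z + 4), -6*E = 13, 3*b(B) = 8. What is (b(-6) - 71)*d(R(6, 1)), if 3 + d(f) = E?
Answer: 6355/18 ≈ 353.06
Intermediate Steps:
b(B) = 8/3 (b(B) = (⅓)*8 = 8/3)
E = -13/6 (E = -⅙*13 = -13/6 ≈ -2.1667)
R(z, u) = -2 + (3 + u)/(4 + z) (R(z, u) = -2 + (u + 3)/(z + 4) = -2 + (3 + u)/(4 + z))
d(f) = -31/6 (d(f) = -3 - 13/6 = -31/6)
(b(-6) - 71)*d(R(6, 1)) = (8/3 - 71)*(-31/6) = -205/3*(-31/6) = 6355/18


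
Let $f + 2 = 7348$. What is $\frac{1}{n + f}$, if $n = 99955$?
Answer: $\frac{1}{107301} \approx 9.3196 \cdot 10^{-6}$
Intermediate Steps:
$f = 7346$ ($f = -2 + 7348 = 7346$)
$\frac{1}{n + f} = \frac{1}{99955 + 7346} = \frac{1}{107301}$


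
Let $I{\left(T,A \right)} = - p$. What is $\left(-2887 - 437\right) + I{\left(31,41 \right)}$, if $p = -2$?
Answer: $-3322$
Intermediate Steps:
$I{\left(T,A \right)} = 2$ ($I{\left(T,A \right)} = \left(-1\right) \left(-2\right) = 2$)
$\left(-2887 - 437\right) + I{\left(31,41 \right)} = \left(-2887 - 437\right) + 2 = -3324 + 2 = -3322$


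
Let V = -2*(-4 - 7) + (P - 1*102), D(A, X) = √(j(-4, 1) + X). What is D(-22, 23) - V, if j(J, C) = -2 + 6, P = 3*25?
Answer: 5 + 3*√3 ≈ 10.196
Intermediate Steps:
P = 75
j(J, C) = 4
D(A, X) = √(4 + X)
V = -5 (V = -2*(-4 - 7) + (75 - 1*102) = -2*(-11) + (75 - 102) = 22 - 27 = -5)
D(-22, 23) - V = √(4 + 23) - 1*(-5) = √27 + 5 = 3*√3 + 5 = 5 + 3*√3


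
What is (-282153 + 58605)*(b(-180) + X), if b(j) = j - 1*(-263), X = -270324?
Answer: 60411835068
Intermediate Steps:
b(j) = 263 + j (b(j) = j + 263 = 263 + j)
(-282153 + 58605)*(b(-180) + X) = (-282153 + 58605)*((263 - 180) - 270324) = -223548*(83 - 270324) = -223548*(-270241) = 60411835068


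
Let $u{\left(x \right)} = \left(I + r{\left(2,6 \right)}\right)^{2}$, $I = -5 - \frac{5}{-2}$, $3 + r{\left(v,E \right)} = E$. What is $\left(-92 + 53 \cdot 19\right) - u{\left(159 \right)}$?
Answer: $\frac{3659}{4} \approx 914.75$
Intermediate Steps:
$r{\left(v,E \right)} = -3 + E$
$I = - \frac{5}{2}$ ($I = -5 - - \frac{5}{2} = -5 + \frac{5}{2} = - \frac{5}{2} \approx -2.5$)
$u{\left(x \right)} = \frac{1}{4}$ ($u{\left(x \right)} = \left(- \frac{5}{2} + \left(-3 + 6\right)\right)^{2} = \left(- \frac{5}{2} + 3\right)^{2} = \left(\frac{1}{2}\right)^{2} = \frac{1}{4}$)
$\left(-92 + 53 \cdot 19\right) - u{\left(159 \right)} = \left(-92 + 53 \cdot 19\right) - \frac{1}{4} = \left(-92 + 1007\right) - \frac{1}{4} = 915 - \frac{1}{4} = \frac{3659}{4}$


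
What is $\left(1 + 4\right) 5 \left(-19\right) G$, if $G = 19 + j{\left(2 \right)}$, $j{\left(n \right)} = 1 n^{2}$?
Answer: $-10925$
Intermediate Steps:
$j{\left(n \right)} = n^{2}$
$G = 23$ ($G = 19 + 2^{2} = 19 + 4 = 23$)
$\left(1 + 4\right) 5 \left(-19\right) G = \left(1 + 4\right) 5 \left(-19\right) 23 = 5 \cdot 5 \left(-19\right) 23 = 25 \left(-19\right) 23 = \left(-475\right) 23 = -10925$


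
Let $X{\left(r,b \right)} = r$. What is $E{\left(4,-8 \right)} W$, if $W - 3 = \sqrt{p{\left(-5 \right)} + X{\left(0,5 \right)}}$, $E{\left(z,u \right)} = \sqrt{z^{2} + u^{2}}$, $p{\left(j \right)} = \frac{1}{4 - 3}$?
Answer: $16 \sqrt{5} \approx 35.777$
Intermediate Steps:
$p{\left(j \right)} = 1$ ($p{\left(j \right)} = 1^{-1} = 1$)
$E{\left(z,u \right)} = \sqrt{u^{2} + z^{2}}$
$W = 4$ ($W = 3 + \sqrt{1 + 0} = 3 + \sqrt{1} = 3 + 1 = 4$)
$E{\left(4,-8 \right)} W = \sqrt{\left(-8\right)^{2} + 4^{2}} \cdot 4 = \sqrt{64 + 16} \cdot 4 = \sqrt{80} \cdot 4 = 4 \sqrt{5} \cdot 4 = 16 \sqrt{5}$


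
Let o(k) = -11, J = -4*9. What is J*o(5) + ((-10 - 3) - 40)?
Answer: 343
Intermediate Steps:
J = -36
J*o(5) + ((-10 - 3) - 40) = -36*(-11) + ((-10 - 3) - 40) = 396 + (-13 - 40) = 396 - 53 = 343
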